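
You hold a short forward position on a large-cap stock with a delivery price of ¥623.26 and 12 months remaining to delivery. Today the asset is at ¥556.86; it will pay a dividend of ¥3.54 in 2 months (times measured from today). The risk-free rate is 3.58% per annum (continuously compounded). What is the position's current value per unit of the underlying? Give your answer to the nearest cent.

¥48.00

PV(remaining dividends) I = 3.54·e^(−0.0358·2/12) = 3.5189
Current forward F = (S − I)·e^(rT) = (556.86 − 3.5189)·e^(0.0358·12/12) = 553.3411 × 1.036449 = 573.5098
Value (long) = (F − K)·e^(−rT) = (573.5098 − 623.26) × 0.964833 = -48.0006
Short position value = −(long value) = ¥48.00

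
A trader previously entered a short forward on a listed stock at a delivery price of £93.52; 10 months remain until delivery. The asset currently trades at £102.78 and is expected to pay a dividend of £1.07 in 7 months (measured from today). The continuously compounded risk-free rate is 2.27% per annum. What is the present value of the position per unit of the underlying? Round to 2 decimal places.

-£9.96

PV(remaining dividends) I = 1.07·e^(−0.0227·7/12) = 1.0559
Current forward F = (S − I)·e^(rT) = (102.78 − 1.0559)·e^(0.0227·10/12) = 101.7241 × 1.019097 = 103.6667
Value (long) = (F − K)·e^(−rT) = (103.6667 − 93.52) × 0.981261 = 9.9566
Short position value = −(long value) = -£9.96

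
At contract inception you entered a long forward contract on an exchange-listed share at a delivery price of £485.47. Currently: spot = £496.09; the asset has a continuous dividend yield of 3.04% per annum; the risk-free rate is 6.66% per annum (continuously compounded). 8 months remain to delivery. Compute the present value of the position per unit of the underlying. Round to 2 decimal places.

Current fair forward for the remaining 8 months: F = S·e^((r − q)·T), (r − q) = 0.0666 − 0.0304 = 0.0362
F = 496.09 · e^(0.0362 × 8/12) = 496.09 × 1.024427 = 508.2080
Value of long forward = (F − K)·e^(−rT) = (508.2080 − 485.47) · e^(−0.0666·8/12)
= 22.7380 × 0.956571 = 21.75

£21.75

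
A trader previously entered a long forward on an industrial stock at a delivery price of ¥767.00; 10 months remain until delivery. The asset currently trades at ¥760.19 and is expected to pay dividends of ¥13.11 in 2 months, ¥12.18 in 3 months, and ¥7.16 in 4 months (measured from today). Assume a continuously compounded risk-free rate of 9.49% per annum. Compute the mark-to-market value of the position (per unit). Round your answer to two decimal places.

¥19.77

PV(remaining dividends) I = 13.11·e^(−0.0949·2/12) + 12.18·e^(−0.0949·3/12) + 7.16·e^(−0.0949·4/12) = 31.7358
Current forward F = (S − I)·e^(rT) = (760.19 − 31.7358)·e^(0.0949·10/12) = 728.4542 × 1.082295 = 788.4023
Value (long) = (F − K)·e^(−rT) = (788.4023 − 767.00) × 0.923963 = 19.7749
Value = ¥19.77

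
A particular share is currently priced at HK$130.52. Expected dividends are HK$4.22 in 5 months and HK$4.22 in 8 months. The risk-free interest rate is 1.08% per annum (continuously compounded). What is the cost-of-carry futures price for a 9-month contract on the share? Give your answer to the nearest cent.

PV(dividends) I = 4.22·e^(−0.0108·5/12) + 4.22·e^(−0.0108·8/12)
I = 4.2011 + 4.1897 = 8.3908
F = (S − I)·e^(rT) = (130.52 − 8.3908) · e^(0.0108·9/12)
= 122.1292 · e^0.008100 = 122.1292 × 1.008133 = HK$123.12

HK$123.12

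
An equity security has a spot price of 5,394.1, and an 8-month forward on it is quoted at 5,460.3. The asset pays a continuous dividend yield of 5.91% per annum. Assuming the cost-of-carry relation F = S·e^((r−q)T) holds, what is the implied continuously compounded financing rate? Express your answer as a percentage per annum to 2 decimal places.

7.74%

From F = S·e^((r−q)T): (r − q) = ln(F/S)/T
ln(5460.3/5394.1) = ln(1.012273) = 0.012198
(r − q) = 0.012198 / (8/12) = 0.018297
r = ln(F/S)/T + q = 0.018297 + 0.0591 = 0.077397
r = 7.74%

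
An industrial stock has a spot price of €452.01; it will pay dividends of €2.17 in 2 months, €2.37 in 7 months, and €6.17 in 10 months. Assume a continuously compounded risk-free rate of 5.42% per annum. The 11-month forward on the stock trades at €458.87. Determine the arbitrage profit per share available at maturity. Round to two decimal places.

PV(dividends) I = 2.17·e^(−0.0542·2/12) + 2.37·e^(−0.0542·7/12) + 6.17·e^(−0.0542·10/12) = 10.3442
Fair forward F* = (S − I)·e^(rT) = (452.01 − 10.3442)·e^0.049683 = 441.6658 × 1.050938 = 464.1634
Market €458.87 < fair 464.1634: forward underpriced → reverse cash-and-carry (short the stock, invest proceeds at r, pay the dividends, go long the forward).
Profit at T = |F_mkt − F*| = |458.87 − 464.1634| = €5.29 per share

€5.29 per share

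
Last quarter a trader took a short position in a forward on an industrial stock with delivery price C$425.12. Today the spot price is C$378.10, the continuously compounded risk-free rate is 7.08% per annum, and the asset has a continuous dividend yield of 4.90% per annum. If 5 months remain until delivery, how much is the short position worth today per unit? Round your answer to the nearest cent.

C$42.30

Current fair forward for the remaining 5 months: F = S·e^((r − q)·T), (r − q) = 0.0708 − 0.0490 = 0.0218
F = 378.10 · e^(0.0218 × 5/12) = 378.10 × 1.009125 = 381.5502
Value of long forward = (F − K)·e^(−rT) = (381.5502 − 425.12) · e^(−0.0708·5/12)
= -43.5698 × 0.970931 = -42.30
Short position value = −(long value) = C$42.30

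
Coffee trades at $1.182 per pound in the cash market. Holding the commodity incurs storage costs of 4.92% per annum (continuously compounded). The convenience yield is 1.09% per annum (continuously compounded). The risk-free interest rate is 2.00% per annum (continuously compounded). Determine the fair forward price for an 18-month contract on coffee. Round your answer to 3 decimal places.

$1.290 per pound

Net carry = r + u − y = 0.0200 + 0.0492 − 0.0109 = 0.0583
F = S·e^((r+u−y)T) = 1.182 · e^(0.0583 × 18/12) = 1.182 · e^0.087450
= 1.182 × 1.091388 = $1.290 per pound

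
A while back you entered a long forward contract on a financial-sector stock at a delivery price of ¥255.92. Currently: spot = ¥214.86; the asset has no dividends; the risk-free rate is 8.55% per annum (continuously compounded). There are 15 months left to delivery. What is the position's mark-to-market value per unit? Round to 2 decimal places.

Current fair forward for the remaining 15 months: F = S·e^(r·T), r = 0.0855
F = 214.86 · e^(0.0855 × 15/12) = 214.86 × 1.112795 = 239.0951
Value of long forward = (F − K)·e^(−rT) = (239.0951 − 255.92) · e^(−0.0855·15/12)
= -16.8249 × 0.898638 = -15.12

-¥15.12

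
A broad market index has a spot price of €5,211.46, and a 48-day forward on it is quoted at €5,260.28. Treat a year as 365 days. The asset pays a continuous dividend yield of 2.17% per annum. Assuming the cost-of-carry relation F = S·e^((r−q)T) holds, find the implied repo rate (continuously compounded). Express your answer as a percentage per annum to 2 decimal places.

9.26%

From F = S·e^((r−q)T): (r − q) = ln(F/S)/T
ln(5260.28/5211.46) = ln(1.009368) = 0.009324
(r − q) = 0.009324 / (48/365) = 0.070901
r = ln(F/S)/T + q = 0.070901 + 0.0217 = 0.092601
r = 9.26%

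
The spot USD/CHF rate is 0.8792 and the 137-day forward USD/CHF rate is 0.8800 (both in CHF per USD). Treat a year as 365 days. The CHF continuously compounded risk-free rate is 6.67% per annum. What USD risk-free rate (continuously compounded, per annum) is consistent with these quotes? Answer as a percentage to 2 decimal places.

F = S·e^((r_CHF − r_USD)T) ⇒ r_USD = r_CHF − ln(F/S)/T
ln(0.8800/0.8792) = 0.000910; /(137/365) = 0.002424
r_USD = 0.0667 − 0.002424 = 0.064276
r_USD = 6.43%

6.43%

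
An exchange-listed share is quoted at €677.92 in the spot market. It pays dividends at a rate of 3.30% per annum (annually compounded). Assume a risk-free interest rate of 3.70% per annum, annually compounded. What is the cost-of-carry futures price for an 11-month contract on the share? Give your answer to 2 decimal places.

F = S · (1+r)^T / (1+q)^T
= 677.92 × 1.033865 / 1.030209 = 677.92 × 1.003549
F = €680.33

€680.33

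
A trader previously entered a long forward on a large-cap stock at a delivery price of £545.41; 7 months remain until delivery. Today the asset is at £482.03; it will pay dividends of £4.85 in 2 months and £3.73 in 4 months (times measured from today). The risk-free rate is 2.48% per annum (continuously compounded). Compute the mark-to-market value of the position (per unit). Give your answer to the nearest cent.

PV(remaining dividends) I = 4.85·e^(−0.0248·2/12) + 3.73·e^(−0.0248·4/12) = 8.5293
Current forward F = (S − I)·e^(rT) = (482.03 − 8.5293)·e^(0.0248·7/12) = 473.5007 × 1.014572 = 480.4006
Value (long) = (F − K)·e^(−rT) = (480.4006 − 545.41) × 0.985637 = -64.0757
Value = -£64.08

-£64.08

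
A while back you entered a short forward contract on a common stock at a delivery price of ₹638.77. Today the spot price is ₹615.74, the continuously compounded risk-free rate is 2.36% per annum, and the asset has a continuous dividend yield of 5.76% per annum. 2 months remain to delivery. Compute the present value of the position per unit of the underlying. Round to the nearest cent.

₹26.41

Current fair forward for the remaining 2 months: F = S·e^((r − q)·T), (r − q) = 0.0236 − 0.0576 = -0.0340
F = 615.74 · e^(-0.0340 × 2/12) = 615.74 × 0.994349 = 612.2605
Value of long forward = (F − K)·e^(−rT) = (612.2605 − 638.77) · e^(−0.0236·2/12)
= -26.5095 × 0.996074 = -26.41
Short position value = −(long value) = ₹26.41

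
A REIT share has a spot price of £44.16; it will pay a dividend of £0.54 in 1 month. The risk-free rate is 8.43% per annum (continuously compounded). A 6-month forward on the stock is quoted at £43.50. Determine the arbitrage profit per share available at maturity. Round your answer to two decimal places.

PV(dividends) I = 0.54·e^(−0.0843·1/12) = 0.5362
Fair forward F* = (S − I)·e^(rT) = (44.16 − 0.5362)·e^0.042150 = 43.6238 × 1.043051 = 45.5018
Market £43.50 < fair 45.5018: forward underpriced → reverse cash-and-carry (short the stock, invest proceeds at r, pay the dividends, go long the forward).
Profit at T = |F_mkt − F*| = |43.50 − 45.5018| = £2.00 per share

£2.00 per share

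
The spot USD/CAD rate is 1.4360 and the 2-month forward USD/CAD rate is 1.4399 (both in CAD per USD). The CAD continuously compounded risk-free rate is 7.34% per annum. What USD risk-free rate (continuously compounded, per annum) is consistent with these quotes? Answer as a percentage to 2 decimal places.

5.71%

F = S·e^((r_CAD − r_USD)T) ⇒ r_USD = r_CAD − ln(F/S)/T
ln(1.4399/1.4360) = 0.002712; /(2/12) = 0.016272
r_USD = 0.0734 − 0.016272 = 0.057128
r_USD = 5.71%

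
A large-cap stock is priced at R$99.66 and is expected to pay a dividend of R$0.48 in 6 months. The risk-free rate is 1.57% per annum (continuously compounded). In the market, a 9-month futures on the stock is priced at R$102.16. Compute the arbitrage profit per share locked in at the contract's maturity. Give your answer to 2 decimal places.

R$1.80 per share

PV(dividends) I = 0.48·e^(−0.0157·6/12) = 0.4762
Fair futures F* = (S − I)·e^(rT) = (99.66 − 0.4762)·e^0.011775 = 99.1838 × 1.011845 = 100.3586
Market R$102.16 > fair 100.3586: forward overpriced → cash-and-carry (borrow at r, buy the stock and collect the dividends, short the forward).
Profit at T = |F_mkt − F*| = |102.16 − 100.3586| = R$1.80 per share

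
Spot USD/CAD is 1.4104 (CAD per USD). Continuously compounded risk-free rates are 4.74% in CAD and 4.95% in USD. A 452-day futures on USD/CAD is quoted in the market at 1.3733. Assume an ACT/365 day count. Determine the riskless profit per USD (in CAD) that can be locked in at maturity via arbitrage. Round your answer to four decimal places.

0.0334 per USD (in CAD)

Fair futures: F* = S·e^(carry·T), with carry = (r_CAD − r_USD) = 0.0474 − 0.0495 = -0.0021
F* = 1.4104 · e^(-0.0021 × 452/365) = 1.4104 · e^-0.002601 = 1.4104 × 0.997402 = 1.4067
Market 1.3733 < fair 1.4067: forward underpriced → reverse cash-and-carry (short spot, go long the forward).
At maturity, profit = |F_mkt − F*| = |1.3733 − 1.4067| = 0.0334 per USD (in CAD)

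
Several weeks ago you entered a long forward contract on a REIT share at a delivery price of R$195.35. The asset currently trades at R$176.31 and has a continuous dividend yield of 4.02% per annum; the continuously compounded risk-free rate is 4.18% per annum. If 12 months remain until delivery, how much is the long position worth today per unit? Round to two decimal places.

Current fair forward for the remaining 12 months: F = S·e^((r − q)·T), (r − q) = 0.0418 − 0.0402 = 0.0016
F = 176.31 · e^(0.0016 × 12/12) = 176.31 × 1.001601 = 176.5923
Value of long forward = (F − K)·e^(−rT) = (176.5923 − 195.35) · e^(−0.0418·12/12)
= -18.7577 × 0.959062 = -17.99

-R$17.99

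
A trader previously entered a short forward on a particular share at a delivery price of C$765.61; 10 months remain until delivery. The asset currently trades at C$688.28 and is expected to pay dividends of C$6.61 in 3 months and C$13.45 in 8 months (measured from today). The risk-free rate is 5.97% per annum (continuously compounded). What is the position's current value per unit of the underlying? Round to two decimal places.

C$59.61

PV(remaining dividends) I = 6.61·e^(−0.0597·3/12) + 13.45·e^(−0.0597·8/12) = 19.4373
Current forward F = (S − I)·e^(rT) = (688.28 − 19.4373)·e^(0.0597·10/12) = 668.8427 × 1.051008 = 702.9590
Value (long) = (F − K)·e^(−rT) = (702.9590 − 765.61) × 0.951467 = -59.6104
Short position value = −(long value) = C$59.61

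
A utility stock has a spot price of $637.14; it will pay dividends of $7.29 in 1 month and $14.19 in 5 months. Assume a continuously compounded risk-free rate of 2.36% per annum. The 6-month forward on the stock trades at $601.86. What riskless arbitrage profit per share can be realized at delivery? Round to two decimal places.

$21.26 per share

PV(dividends) I = 7.29·e^(−0.0236·1/12) + 14.19·e^(−0.0236·5/12) = 21.3268
Fair forward F* = (S − I)·e^(rT) = (637.14 − 21.3268)·e^0.011800 = 615.8132 × 1.011870 = 623.1229
Market $601.86 < fair 623.1229: forward underpriced → reverse cash-and-carry (short the stock, invest proceeds at r, pay the dividends, go long the forward).
Profit at T = |F_mkt − F*| = |601.86 − 623.1229| = $21.26 per share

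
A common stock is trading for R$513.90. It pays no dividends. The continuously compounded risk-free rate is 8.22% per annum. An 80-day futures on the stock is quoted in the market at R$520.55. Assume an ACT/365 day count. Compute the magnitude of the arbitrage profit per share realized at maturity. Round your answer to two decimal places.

Fair futures: F* = S·e^(carry·T), with carry = r = 0.0822
F* = 513.90 · e^(0.0822 × 80/365) = 513.90 · e^0.018016 = 513.90 × 1.018179 = R$523.2422
Market R$520.55 < fair R$523.2422: forward underpriced → reverse cash-and-carry (short spot, go long the forward).
At maturity, profit = |F_mkt − F*| = |520.55 − 523.2422| = R$2.69 per share

R$2.69 per share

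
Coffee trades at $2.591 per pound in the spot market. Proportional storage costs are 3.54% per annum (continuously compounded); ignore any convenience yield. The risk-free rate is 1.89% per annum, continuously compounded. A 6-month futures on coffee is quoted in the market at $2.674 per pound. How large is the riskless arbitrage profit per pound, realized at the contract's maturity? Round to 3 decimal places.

$0.012 per pound

Fair futures: F* = S·e^(carry·T), with carry = (r + u) = 0.0189 + 0.0354 = 0.0543
F* = 2.591 · e^(0.0543 × 6/12) = 2.591 · e^0.027150 = 2.591 × 1.027522 = $2.6623
Market $2.674 > fair $2.6623: forward overpriced → cash-and-carry (buy spot, short the forward).
At maturity, profit = |F_mkt − F*| = |2.674 − 2.6623| = $0.012 per pound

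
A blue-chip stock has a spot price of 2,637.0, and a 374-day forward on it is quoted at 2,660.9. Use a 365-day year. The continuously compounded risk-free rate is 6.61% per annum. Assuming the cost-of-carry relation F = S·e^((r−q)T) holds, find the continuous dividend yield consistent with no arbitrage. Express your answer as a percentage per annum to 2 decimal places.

From F = S·e^((r−q)T): (r − q) = ln(F/S)/T
ln(2660.9/2637.0) = ln(1.009063) = 0.009022
(r − q) = 0.009022 / (374/365) = 0.008805
q = r − ln(F/S)/T = 0.0661 − 0.008805 = 0.057295
q = 5.73%

5.73%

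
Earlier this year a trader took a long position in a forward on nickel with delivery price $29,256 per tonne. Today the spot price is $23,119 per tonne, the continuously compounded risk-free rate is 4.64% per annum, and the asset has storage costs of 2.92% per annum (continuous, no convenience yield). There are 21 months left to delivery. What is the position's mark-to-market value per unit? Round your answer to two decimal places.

-$2643.22 per tonne

Current fair forward for the remaining 21 months: F = S·e^((r + u)·T), (r + u) = 0.0464 + 0.0292 = 0.0756
F = 23119 · e^(0.0756 × 21/12) = 23119 × 1.14145070 = 26389.1987
Value of long forward = (F − K)·e^(−rT) = (26389.1987 − 29256) · e^(−0.0464·21/12)
= -2866.8013 × 0.92200927 = -2643.22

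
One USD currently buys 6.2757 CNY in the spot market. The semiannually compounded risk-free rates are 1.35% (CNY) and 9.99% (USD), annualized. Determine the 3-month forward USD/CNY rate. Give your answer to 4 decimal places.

6.1452

By covered interest parity, F = S · (1+r_CNY/2)^(2T) / (1+r_USD/2)^(2T)
= 6.2757 × 1.003369 / 1.024671 = 6.2757 × 0.979211
F = 6.1452 CNY per USD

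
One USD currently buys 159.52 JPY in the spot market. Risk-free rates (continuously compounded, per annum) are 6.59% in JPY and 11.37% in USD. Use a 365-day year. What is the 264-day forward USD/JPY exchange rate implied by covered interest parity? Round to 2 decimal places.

F = S·e^((r_JPY − r_USD)T) = 159.52 · e^((0.0659 − 0.1137) × 264/365)
= 159.52 · e^-0.034573 = 159.52 × 0.966018
F = 154.10 JPY per USD

154.10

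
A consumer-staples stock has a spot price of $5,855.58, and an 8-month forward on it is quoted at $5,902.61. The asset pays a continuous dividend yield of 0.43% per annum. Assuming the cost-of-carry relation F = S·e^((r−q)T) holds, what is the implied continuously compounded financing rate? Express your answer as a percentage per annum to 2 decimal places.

From F = S·e^((r−q)T): (r − q) = ln(F/S)/T
ln(5902.61/5855.58) = ln(1.008032) = 0.008000
(r − q) = 0.008000 / (8/12) = 0.012000
r = ln(F/S)/T + q = 0.012000 + 0.0043 = 0.016300
r = 1.63%

1.63%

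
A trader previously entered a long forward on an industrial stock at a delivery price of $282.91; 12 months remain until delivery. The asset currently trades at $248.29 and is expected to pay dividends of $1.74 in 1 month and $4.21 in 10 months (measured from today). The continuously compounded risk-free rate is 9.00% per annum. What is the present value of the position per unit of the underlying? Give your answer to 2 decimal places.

PV(remaining dividends) I = 1.74·e^(−0.0900·1/12) + 4.21·e^(−0.0900·10/12) = 5.6328
Current forward F = (S − I)·e^(rT) = (248.29 − 5.6328)·e^(0.0900·12/12) = 242.6572 × 1.094174 = 265.5092
Value (long) = (F − K)·e^(−rT) = (265.5092 − 282.91) × 0.913931 = -15.9031
Value = -$15.90

-$15.90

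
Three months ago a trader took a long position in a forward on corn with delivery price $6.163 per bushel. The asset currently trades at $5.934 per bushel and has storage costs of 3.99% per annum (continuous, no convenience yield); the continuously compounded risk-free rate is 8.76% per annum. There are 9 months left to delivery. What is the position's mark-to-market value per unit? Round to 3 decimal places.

Current fair forward for the remaining 9 months: F = S·e^((r + u)·T), (r + u) = 0.0876 + 0.0399 = 0.1275
F = 5.934 · e^(0.1275 × 9/12) = 5.934 × 1.100346 = 6.5295
Value of long forward = (F − K)·e^(−rT) = (6.5295 − 6.163) · e^(−0.0876·9/12)
= 0.3665 × 0.936412 = 0.343

$0.343 per bushel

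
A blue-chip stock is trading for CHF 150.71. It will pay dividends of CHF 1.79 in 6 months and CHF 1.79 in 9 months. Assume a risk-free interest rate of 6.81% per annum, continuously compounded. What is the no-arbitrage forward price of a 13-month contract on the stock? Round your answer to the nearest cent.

CHF 158.56

PV(dividends) I = 1.79·e^(−0.0681·6/12) + 1.79·e^(−0.0681·9/12)
I = 1.7301 + 1.7009 = 3.4310
F = (S − I)·e^(rT) = (150.71 − 3.4310) · e^(0.0681·13/12)
= 147.2790 · e^0.073775 = 147.2790 × 1.076565 = CHF 158.56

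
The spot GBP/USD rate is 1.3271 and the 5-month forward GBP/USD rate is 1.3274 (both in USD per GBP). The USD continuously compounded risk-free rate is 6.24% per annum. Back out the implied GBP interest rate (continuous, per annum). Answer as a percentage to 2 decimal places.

6.19%

F = S·e^((r_USD − r_GBP)T) ⇒ r_GBP = r_USD − ln(F/S)/T
ln(1.3274/1.3271) = 0.000226; /(5/12) = 0.000542
r_GBP = 0.0624 − 0.000542 = 0.061858
r_GBP = 6.19%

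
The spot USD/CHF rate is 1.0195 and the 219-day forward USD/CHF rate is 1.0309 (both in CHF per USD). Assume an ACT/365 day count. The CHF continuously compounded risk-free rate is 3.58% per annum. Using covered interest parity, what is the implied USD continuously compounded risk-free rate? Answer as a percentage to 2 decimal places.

1.73%

F = S·e^((r_CHF − r_USD)T) ⇒ r_USD = r_CHF − ln(F/S)/T
ln(1.0309/1.0195) = 0.011120; /(219/365) = 0.018533
r_USD = 0.0358 − 0.018533 = 0.017267
r_USD = 1.73%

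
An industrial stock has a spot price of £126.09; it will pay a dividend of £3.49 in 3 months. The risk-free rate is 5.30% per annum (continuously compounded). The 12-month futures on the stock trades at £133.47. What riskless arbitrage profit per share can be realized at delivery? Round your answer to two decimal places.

PV(dividends) I = 3.49·e^(−0.0530·3/12) = 3.4441
Fair futures F* = (S − I)·e^(rT) = (126.09 − 3.4441)·e^0.053000 = 122.6459 × 1.054430 = 129.3215
Market £133.47 > fair 129.3215: forward overpriced → cash-and-carry (borrow at r, buy the stock and collect the dividends, short the forward).
Profit at T = |F_mkt − F*| = |133.47 − 129.3215| = £4.15 per share

£4.15 per share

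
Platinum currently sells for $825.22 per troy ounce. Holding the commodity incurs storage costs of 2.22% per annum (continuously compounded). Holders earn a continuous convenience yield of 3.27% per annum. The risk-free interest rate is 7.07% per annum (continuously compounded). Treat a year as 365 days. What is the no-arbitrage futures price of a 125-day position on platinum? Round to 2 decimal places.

Net carry = r + u − y = 0.0707 + 0.0222 − 0.0327 = 0.0602
F = S·e^((r+u−y)T) = 825.22 · e^(0.0602 × 125/365) = 825.22 · e^0.020616
= 825.22 × 1.020830 = $842.41 per troy ounce

$842.41 per troy ounce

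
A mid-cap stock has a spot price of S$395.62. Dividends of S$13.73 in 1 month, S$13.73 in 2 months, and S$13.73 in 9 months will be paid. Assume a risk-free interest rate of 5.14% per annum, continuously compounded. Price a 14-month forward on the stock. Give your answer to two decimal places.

PV(dividends) I = 13.73·e^(−0.0514·1/12) + 13.73·e^(−0.0514·2/12) + 13.73·e^(−0.0514·9/12)
I = 13.6713 + 13.6129 + 13.2108 = 40.4950
F = (S − I)·e^(rT) = (395.62 − 40.4950) · e^(0.0514·14/12)
= 355.1250 · e^0.059967 = 355.1250 × 1.061802 = S$377.07

S$377.07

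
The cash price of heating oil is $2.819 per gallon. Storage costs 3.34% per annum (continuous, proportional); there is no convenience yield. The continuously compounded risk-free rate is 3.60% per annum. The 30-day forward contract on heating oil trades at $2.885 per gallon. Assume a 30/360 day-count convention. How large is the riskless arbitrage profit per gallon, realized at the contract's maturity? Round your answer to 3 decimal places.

$0.050 per gallon

Fair forward: F* = S·e^(carry·T), with carry = (r + u) = 0.0360 + 0.0334 = 0.0694
F* = 2.819 · e^(0.0694 × 30/360) = 2.819 · e^0.005783 = 2.819 × 1.005800 = $2.8354
Market $2.885 > fair $2.8354: forward overpriced → cash-and-carry (buy spot, short the forward).
At maturity, profit = |F_mkt − F*| = |2.885 − 2.8354| = $0.050 per gallon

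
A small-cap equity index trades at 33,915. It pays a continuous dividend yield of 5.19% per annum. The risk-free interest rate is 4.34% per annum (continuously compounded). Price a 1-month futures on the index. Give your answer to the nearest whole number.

33,891

F = S·e^((r − q)T) = 33915 · e^((0.0434 − 0.0519) × 1/12)
= 33915 · e^-0.000708 = 33915 × 0.999292
F = 33,891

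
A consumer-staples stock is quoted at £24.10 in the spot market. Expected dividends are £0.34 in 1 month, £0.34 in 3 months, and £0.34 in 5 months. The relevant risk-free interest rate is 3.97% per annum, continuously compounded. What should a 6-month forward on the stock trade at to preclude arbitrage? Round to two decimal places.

PV(dividends) I = 0.34·e^(−0.0397·1/12) + 0.34·e^(−0.0397·3/12) + 0.34·e^(−0.0397·5/12)
I = 0.3389 + 0.3366 + 0.3344 = 1.0099
F = (S − I)·e^(rT) = (24.10 − 1.0099) · e^(0.0397·6/12)
= 23.0901 · e^0.019850 = 23.0901 × 1.020048 = £23.55

£23.55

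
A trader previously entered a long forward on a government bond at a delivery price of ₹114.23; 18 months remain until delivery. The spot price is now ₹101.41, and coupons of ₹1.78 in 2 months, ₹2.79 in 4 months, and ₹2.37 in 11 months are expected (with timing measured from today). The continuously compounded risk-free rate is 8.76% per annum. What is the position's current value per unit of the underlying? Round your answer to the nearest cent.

-₹5.41

PV(remaining coupons) I = 1.78·e^(−0.0876·2/12) + 2.79·e^(−0.0876·4/12) + 2.37·e^(−0.0876·11/12) = 6.6510
Current forward F = (S − I)·e^(rT) = (101.41 − 6.6510)·e^(0.0876·18/12) = 94.7590 × 1.140424 = 108.0654
Value (long) = (F − K)·e^(−rT) = (108.0654 − 114.23) × 0.876867 = -5.4055
Value = -₹5.41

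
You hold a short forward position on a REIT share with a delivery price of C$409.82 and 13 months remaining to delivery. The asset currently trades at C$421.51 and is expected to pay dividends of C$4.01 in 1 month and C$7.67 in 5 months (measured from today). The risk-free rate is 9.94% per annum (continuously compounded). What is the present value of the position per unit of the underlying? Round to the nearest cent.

PV(remaining dividends) I = 4.01·e^(−0.0994·1/12) + 7.67·e^(−0.0994·5/12) = 11.3357
Current forward F = (S − I)·e^(rT) = (421.51 − 11.3357)·e^(0.0994·13/12) = 410.1743 × 1.113695 = 456.8091
Value (long) = (F − K)·e^(−rT) = (456.8091 − 409.82) × 0.897912 = 42.1921
Short position value = −(long value) = -C$42.19

-C$42.19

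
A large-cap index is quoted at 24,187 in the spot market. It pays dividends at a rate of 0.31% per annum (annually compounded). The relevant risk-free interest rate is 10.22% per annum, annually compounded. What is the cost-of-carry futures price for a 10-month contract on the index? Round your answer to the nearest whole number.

F = S · (1+r)^T / (1+q)^T
= 24187 × 1.084469 / 1.002583 = 24187 × 1.081675
F = 26,162

26,162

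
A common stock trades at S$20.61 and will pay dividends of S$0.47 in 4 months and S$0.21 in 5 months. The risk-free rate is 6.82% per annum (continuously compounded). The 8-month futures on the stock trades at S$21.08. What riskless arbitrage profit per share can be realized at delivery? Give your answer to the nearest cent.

S$0.21 per share

PV(dividends) I = 0.47·e^(−0.0682·4/12) + 0.21·e^(−0.0682·5/12) = 0.6636
Fair futures F* = (S − I)·e^(rT) = (20.61 − 0.6636)·e^0.045467 = 19.9464 × 1.046516 = 20.8742
Market S$21.08 > fair 20.8742: forward overpriced → cash-and-carry (borrow at r, buy the stock and collect the dividends, short the forward).
Profit at T = |F_mkt − F*| = |21.08 − 20.8742| = S$0.21 per share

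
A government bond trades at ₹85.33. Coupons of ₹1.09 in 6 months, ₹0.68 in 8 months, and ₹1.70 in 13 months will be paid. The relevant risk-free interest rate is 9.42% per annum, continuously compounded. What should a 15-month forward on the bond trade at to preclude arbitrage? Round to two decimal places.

₹92.38

PV(coupons) I = 1.09·e^(−0.0942·6/12) + 0.68·e^(−0.0942·8/12) + 1.70·e^(−0.0942·13/12)
I = 1.0399 + 0.6386 + 1.5351 = 3.2136
F = (S − I)·e^(rT) = (85.33 − 3.2136) · e^(0.0942·15/12)
= 82.1164 · e^0.117750 = 82.1164 × 1.124963 = ₹92.38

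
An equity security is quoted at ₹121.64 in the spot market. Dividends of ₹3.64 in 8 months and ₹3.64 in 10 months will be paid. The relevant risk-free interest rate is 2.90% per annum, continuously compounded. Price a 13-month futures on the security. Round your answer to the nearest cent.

PV(dividends) I = 3.64·e^(−0.0290·8/12) + 3.64·e^(−0.0290·10/12)
I = 3.5703 + 3.5531 = 7.1234
F = (S − I)·e^(rT) = (121.64 − 7.1234) · e^(0.0290·13/12)
= 114.5166 · e^0.031417 = 114.5166 × 1.031916 = ₹118.17

₹118.17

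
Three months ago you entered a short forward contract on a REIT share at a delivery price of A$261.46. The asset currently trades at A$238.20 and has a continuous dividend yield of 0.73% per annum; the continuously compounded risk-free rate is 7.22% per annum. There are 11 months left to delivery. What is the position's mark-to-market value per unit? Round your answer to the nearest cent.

A$8.10

Current fair forward for the remaining 11 months: F = S·e^((r − q)·T), (r − q) = 0.0722 − 0.0073 = 0.0649
F = 238.20 · e^(0.0649 × 11/12) = 238.20 × 1.061297 = 252.8009
Value of long forward = (F − K)·e^(−rT) = (252.8009 − 261.46) · e^(−0.0722·11/12)
= -8.6591 × 0.935959 = -8.10
Short position value = −(long value) = A$8.10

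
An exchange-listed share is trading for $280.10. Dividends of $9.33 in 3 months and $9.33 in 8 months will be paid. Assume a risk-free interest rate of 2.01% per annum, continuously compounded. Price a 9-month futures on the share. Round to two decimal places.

$265.58

PV(dividends) I = 9.33·e^(−0.0201·3/12) + 9.33·e^(−0.0201·8/12)
I = 9.2832 + 9.2058 = 18.4890
F = (S − I)·e^(rT) = (280.10 − 18.4890) · e^(0.0201·9/12)
= 261.6110 · e^0.015075 = 261.6110 × 1.015189 = $265.58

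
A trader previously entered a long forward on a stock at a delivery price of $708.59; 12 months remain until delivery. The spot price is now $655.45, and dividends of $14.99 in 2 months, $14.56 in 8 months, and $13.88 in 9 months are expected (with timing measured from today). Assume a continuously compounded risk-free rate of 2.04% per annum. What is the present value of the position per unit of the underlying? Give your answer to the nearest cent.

-$81.80

PV(remaining dividends) I = 14.99·e^(−0.0204·2/12) + 14.56·e^(−0.0204·8/12) + 13.88·e^(−0.0204·9/12) = 42.9717
Current forward F = (S − I)·e^(rT) = (655.45 − 42.9717)·e^(0.0204·12/12) = 612.4783 × 1.020610 = 625.1015
Value (long) = (F − K)·e^(−rT) = (625.1015 − 708.59) × 0.979807 = -81.8026
Value = -$81.80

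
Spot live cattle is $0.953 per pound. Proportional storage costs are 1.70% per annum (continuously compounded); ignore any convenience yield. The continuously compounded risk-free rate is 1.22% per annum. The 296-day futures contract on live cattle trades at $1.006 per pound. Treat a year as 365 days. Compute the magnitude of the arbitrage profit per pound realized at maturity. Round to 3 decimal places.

Fair futures: F* = S·e^(carry·T), with carry = (r + u) = 0.0122 + 0.0170 = 0.0292
F* = 0.953 · e^(0.0292 × 296/365) = 0.953 · e^0.023680 = 0.953 × 1.023963 = $0.9758
Market $1.006 > fair $0.9758: forward overpriced → cash-and-carry (buy spot, short the forward).
At maturity, profit = |F_mkt − F*| = |1.006 − 0.9758| = $0.030 per pound

$0.030 per pound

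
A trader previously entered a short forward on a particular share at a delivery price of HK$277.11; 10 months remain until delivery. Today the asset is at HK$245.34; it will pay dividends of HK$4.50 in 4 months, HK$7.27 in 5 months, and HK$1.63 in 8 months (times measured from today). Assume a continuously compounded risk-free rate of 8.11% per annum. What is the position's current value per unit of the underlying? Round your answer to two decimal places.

PV(remaining dividends) I = 4.50·e^(−0.0811·4/12) + 7.27·e^(−0.0811·5/12) + 1.63·e^(−0.0811·8/12) = 12.9526
Current forward F = (S − I)·e^(rT) = (245.34 − 12.9526)·e^(0.0811·10/12) = 232.3874 × 1.069919 = 248.6357
Value (long) = (F − K)·e^(−rT) = (248.6357 − 277.11) × 0.934650 = -26.6135
Short position value = −(long value) = HK$26.61

HK$26.61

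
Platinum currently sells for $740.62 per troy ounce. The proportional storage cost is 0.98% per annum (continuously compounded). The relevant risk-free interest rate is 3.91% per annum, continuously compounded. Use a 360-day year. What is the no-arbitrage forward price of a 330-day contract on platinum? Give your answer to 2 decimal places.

$774.57 per troy ounce

Net carry = r + u − y = 0.0391 + 0.0098 − 0.0000 = 0.0489
F = S·e^((r+u−y)T) = 740.62 · e^(0.0489 × 330/360) = 740.62 · e^0.044825
= 740.62 × 1.045845 = $774.57 per troy ounce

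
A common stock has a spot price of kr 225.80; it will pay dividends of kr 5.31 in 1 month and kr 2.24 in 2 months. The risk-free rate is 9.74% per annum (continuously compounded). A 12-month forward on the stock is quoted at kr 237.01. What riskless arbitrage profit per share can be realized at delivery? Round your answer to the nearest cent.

PV(dividends) I = 5.31·e^(−0.0974·1/12) + 2.24·e^(−0.0974·2/12) = 7.4710
Fair forward F* = (S − I)·e^(rT) = (225.80 − 7.4710)·e^0.097400 = 218.3290 × 1.102301 = 240.6643
Market kr 237.01 < fair 240.6643: forward underpriced → reverse cash-and-carry (short the stock, invest proceeds at r, pay the dividends, go long the forward).
Profit at T = |F_mkt − F*| = |237.01 − 240.6643| = kr 3.65 per share

kr 3.65 per share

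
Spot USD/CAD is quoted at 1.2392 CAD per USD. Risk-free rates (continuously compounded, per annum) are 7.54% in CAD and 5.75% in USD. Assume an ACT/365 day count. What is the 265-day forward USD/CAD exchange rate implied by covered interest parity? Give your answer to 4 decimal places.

F = S·e^((r_CAD − r_USD)T) = 1.2392 · e^((0.0754 − 0.0575) × 265/365)
= 1.2392 · e^0.012996 = 1.2392 × 1.013081
F = 1.2554 CAD per USD

1.2554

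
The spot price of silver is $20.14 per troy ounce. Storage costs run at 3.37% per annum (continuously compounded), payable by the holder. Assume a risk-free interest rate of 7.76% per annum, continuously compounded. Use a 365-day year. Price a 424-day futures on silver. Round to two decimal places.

$22.92 per troy ounce

Net carry = r + u − y = 0.0776 + 0.0337 − 0.0000 = 0.1113
F = S·e^((r+u−y)T) = 20.14 · e^(0.1113 × 424/365) = 20.14 · e^0.129291
= 20.14 × 1.138021 = $22.92 per troy ounce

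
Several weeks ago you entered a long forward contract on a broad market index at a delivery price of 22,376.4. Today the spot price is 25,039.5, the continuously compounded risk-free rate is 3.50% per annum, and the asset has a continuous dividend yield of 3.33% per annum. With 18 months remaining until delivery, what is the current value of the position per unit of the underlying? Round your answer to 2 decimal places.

Current fair forward for the remaining 18 months: F = S·e^((r − q)·T), (r − q) = 0.0350 − 0.0333 = 0.0017
F = 25039.5 · e^(0.0017 × 18/12) = 25039.5 × 1.00255325 = 25103.4321
Value of long forward = (F − K)·e^(−rT) = (25103.4321 − 22376.4) · e^(−0.0350·18/12)
= 2727.0321 × 0.94885432 = 2587.56

2587.56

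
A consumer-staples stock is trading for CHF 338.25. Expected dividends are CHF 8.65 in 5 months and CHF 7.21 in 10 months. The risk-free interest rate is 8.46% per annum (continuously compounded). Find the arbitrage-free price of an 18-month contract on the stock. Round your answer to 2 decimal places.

PV(dividends) I = 8.65·e^(−0.0846·5/12) + 7.21·e^(−0.0846·10/12)
I = 8.3504 + 6.7192 = 15.0696
F = (S − I)·e^(rT) = (338.25 − 15.0696) · e^(0.0846·18/12)
= 323.1804 · e^0.126900 = 323.1804 × 1.135303 = CHF 366.91

CHF 366.91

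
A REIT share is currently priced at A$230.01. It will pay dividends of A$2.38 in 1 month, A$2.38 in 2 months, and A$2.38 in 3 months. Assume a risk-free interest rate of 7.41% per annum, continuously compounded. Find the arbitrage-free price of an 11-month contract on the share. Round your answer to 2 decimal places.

A$238.63

PV(dividends) I = 2.38·e^(−0.0741·1/12) + 2.38·e^(−0.0741·2/12) + 2.38·e^(−0.0741·3/12)
I = 2.3653 + 2.3508 + 2.3363 = 7.0524
F = (S − I)·e^(rT) = (230.01 − 7.0524) · e^(0.0741·11/12)
= 222.9576 · e^0.067925 = 222.9576 × 1.070285 = A$238.63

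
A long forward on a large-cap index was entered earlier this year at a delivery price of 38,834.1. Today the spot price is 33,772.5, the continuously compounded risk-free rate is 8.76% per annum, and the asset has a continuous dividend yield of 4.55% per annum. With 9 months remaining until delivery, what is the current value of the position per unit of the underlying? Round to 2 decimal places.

-3725.25

Current fair forward for the remaining 9 months: F = S·e^((r − q)·T), (r − q) = 0.0876 − 0.0455 = 0.0421
F = 33772.5 · e^(0.0421 × 9/12) = 33772.5 × 1.03207878 = 34855.8806
Value of long forward = (F − K)·e^(−rT) = (34855.8806 − 38834.1) · e^(−0.0876·9/12)
= -3978.2194 × 0.93641175 = -3725.25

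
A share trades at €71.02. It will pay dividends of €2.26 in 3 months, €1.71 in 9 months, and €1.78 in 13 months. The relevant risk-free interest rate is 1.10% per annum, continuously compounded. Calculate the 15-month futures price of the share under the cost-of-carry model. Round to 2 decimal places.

PV(dividends) I = 2.26·e^(−0.0110·3/12) + 1.71·e^(−0.0110·9/12) + 1.78·e^(−0.0110·13/12)
I = 2.2538 + 1.6960 + 1.7589 = 5.7087
F = (S − I)·e^(rT) = (71.02 − 5.7087) · e^(0.0110·15/12)
= 65.3113 · e^0.013750 = 65.3113 × 1.013845 = €66.22

€66.22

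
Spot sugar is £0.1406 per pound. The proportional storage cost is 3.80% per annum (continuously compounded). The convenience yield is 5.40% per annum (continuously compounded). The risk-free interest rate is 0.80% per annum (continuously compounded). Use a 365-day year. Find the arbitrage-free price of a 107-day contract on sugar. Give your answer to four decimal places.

£0.1403 per pound

Net carry = r + u − y = 0.0080 + 0.0380 − 0.0540 = -0.0080
F = S·e^((r+u−y)T) = 0.1406 · e^(-0.0080 × 107/365) = 0.1406 · e^-0.002345
= 0.1406 × 0.997658 = £0.1403 per pound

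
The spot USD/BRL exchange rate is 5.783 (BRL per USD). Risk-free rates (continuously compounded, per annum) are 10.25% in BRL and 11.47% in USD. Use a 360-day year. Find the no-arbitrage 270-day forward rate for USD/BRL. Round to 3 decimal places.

5.730

F = S·e^((r_BRL − r_USD)T) = 5.783 · e^((0.1025 − 0.1147) × 270/360)
= 5.783 · e^-0.009150 = 5.783 × 0.990892
F = 5.730 BRL per USD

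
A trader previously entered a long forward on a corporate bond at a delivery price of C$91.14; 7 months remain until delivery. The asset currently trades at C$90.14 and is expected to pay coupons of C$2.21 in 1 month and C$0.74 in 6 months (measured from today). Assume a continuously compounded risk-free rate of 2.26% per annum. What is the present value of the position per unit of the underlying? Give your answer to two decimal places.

-C$2.74

PV(remaining coupons) I = 2.21·e^(−0.0226·1/12) + 0.74·e^(−0.0226·6/12) = 2.9375
Current forward F = (S − I)·e^(rT) = (90.14 − 2.9375)·e^(0.0226·7/12) = 87.2025 × 1.013271 = 88.3598
Value (long) = (F − K)·e^(−rT) = (88.3598 − 91.14) × 0.986903 = -2.7438
Value = -C$2.74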